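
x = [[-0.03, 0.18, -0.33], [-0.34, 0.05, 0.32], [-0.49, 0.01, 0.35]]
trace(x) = 0.37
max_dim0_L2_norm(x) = 0.6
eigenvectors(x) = [[-0.22,0.76,-0.21], [0.66,0.20,-0.89], [0.72,0.62,-0.4]]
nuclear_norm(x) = 1.17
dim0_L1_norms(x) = [0.86, 0.24, 1.0]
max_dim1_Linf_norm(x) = 0.49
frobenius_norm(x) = 0.85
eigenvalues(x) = [0.51, -0.25, 0.11]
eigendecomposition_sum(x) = [[0.12,0.04,-0.16], [-0.36,-0.13,0.48], [-0.39,-0.14,0.52]] + [[-0.16, 0.1, -0.14],[-0.04, 0.03, -0.04],[-0.13, 0.08, -0.12]] + [[0.01, 0.04, -0.03], [0.06, 0.15, -0.12], [0.03, 0.07, -0.05]]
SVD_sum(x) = [[0.15,0.00,-0.15], [-0.34,-0.01,0.32], [-0.43,-0.01,0.41]] + [[-0.18,0.17,-0.19],  [-0.02,0.02,-0.02],  [-0.05,0.05,-0.05]] + [[0.0, 0.00, 0.0], [0.02, 0.04, 0.02], [-0.01, -0.03, -0.01]]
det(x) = -0.01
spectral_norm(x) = 0.78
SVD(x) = [[0.27,0.96,-0.07],[-0.59,0.11,-0.8],[-0.76,0.25,0.6]] @ diag([0.7848239257444135, 0.32615287467018084, 0.05545906529598678]) @ [[0.72, 0.01, -0.69], [-0.58, 0.55, -0.59], [-0.38, -0.83, -0.41]]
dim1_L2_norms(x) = [0.38, 0.47, 0.6]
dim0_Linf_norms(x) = [0.49, 0.18, 0.35]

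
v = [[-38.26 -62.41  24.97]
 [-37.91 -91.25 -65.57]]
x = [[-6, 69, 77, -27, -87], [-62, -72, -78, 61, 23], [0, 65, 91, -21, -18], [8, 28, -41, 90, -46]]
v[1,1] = -91.25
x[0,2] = 77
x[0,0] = -6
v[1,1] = -91.25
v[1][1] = -91.25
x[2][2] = 91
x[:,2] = [77, -78, 91, -41]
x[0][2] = 77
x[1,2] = -78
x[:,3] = [-27, 61, -21, 90]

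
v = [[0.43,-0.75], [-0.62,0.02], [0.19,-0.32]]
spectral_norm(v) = 1.02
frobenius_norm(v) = 1.13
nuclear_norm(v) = 1.50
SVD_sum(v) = [[0.57, -0.62], [-0.3, 0.32], [0.25, -0.27]] + [[-0.14, -0.13],[-0.32, -0.30],[-0.06, -0.05]]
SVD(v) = [[-0.83, -0.4], [0.43, -0.9], [-0.36, -0.16]] @ diag([1.0159634929025414, 0.488383231785519]) @ [[-0.68, 0.73], [0.73, 0.68]]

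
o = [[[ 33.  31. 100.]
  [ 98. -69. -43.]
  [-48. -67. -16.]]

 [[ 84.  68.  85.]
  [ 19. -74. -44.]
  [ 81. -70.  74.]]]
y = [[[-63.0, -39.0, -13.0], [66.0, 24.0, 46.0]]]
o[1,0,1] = 68.0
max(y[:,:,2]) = 46.0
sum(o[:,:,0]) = 267.0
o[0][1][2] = -43.0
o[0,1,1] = -69.0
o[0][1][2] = -43.0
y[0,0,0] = -63.0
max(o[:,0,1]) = 68.0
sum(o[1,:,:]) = 223.0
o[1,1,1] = -74.0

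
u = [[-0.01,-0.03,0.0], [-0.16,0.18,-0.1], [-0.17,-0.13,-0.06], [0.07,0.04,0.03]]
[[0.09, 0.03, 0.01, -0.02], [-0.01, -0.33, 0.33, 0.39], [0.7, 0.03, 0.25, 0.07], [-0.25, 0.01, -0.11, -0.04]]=u @ [[-2.94, -0.81, -1.53, -1.33], [-2.03, -0.72, 0.26, 1.1], [1.14, 3.28, -0.41, 0.17]]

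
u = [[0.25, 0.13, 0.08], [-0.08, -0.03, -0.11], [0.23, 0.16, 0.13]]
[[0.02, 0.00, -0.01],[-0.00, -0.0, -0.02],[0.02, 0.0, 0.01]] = u @ [[0.04, 0.0, -0.13], [0.05, 0.01, 0.03], [0.0, -0.0, 0.25]]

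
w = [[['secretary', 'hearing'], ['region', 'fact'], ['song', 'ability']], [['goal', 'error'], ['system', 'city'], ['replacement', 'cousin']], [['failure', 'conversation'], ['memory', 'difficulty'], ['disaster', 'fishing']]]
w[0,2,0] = 'song'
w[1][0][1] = 'error'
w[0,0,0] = 'secretary'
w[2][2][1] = 'fishing'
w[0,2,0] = 'song'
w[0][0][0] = 'secretary'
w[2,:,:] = [['failure', 'conversation'], ['memory', 'difficulty'], ['disaster', 'fishing']]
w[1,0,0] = 'goal'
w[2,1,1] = 'difficulty'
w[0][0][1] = 'hearing'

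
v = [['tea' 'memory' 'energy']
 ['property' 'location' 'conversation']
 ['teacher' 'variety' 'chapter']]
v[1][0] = 'property'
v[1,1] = 'location'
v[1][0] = 'property'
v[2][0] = 'teacher'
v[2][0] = 'teacher'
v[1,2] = 'conversation'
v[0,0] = 'tea'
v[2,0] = 'teacher'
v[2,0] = 'teacher'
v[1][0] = 'property'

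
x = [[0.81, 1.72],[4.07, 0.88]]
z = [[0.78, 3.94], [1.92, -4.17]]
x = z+[[0.03, -2.22], [2.15, 5.05]]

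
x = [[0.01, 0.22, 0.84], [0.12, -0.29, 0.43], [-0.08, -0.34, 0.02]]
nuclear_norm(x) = 1.57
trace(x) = -0.26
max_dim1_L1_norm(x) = 1.07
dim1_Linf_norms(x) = [0.84, 0.43, 0.34]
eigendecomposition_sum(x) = [[(-0.16+0j),(0.36-0j),(-0.08+0j)], [(0.08-0j),(-0.18+0j),(0.04-0j)], [(0.04-0j),-0.09+0.00j,0.02-0.00j]] + [[(0.08+0.11j), -0.07+0.26j, 0.46-0.08j], [(0.02+0.05j), (-0.06+0.1j), (0.2+0.02j)], [(-0.06+0.03j), (-0.12-0.06j), 0.23j]] + [[(0.08-0.11j), (-0.07-0.26j), 0.46+0.08j],[(0.02-0.05j), -0.06-0.10j, 0.20-0.02j],[(-0.06-0.03j), (-0.12+0.06j), -0.23j]]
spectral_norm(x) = 0.95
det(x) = -0.06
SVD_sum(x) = [[0.06, 0.07, 0.85], [0.03, 0.03, 0.41], [-0.0, -0.00, -0.01]] + [[-0.01,0.15,-0.01],[0.01,-0.33,0.03],[0.01,-0.34,0.03]] + [[-0.04, -0.00, 0.0], [0.08, 0.0, -0.01], [-0.09, -0.00, 0.01]]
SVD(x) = [[-0.9, 0.31, 0.31],[-0.43, -0.66, -0.61],[0.01, -0.68, 0.73]] @ diag([0.948203143264849, 0.4941292797471367, 0.12902346297955442]) @ [[-0.07,-0.08,-0.99],  [-0.04,1.00,-0.08],  [-1.00,-0.04,0.07]]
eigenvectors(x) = [[(-0.88+0j), -0.84+0.00j, (-0.84-0j)], [0.42+0.00j, -0.34-0.09j, -0.34+0.09j], [0.22+0.00j, 0.07-0.41j, (0.07+0.41j)]]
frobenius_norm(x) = 1.08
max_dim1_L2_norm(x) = 0.87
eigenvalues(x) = [(-0.31+0j), (0.03+0.44j), (0.03-0.44j)]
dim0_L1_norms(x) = [0.21, 0.85, 1.29]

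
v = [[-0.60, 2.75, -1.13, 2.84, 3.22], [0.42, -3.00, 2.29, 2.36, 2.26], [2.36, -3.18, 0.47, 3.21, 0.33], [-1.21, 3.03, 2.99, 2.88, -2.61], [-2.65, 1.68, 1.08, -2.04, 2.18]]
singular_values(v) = [7.3, 6.11, 5.34, 3.82, 0.05]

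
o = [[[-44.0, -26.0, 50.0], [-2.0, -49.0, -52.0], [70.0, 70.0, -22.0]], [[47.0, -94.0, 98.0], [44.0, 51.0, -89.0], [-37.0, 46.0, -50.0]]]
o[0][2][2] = -22.0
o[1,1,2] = -89.0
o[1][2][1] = 46.0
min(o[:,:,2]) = -89.0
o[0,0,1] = -26.0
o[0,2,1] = 70.0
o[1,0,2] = 98.0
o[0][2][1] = 70.0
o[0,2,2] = -22.0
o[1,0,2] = 98.0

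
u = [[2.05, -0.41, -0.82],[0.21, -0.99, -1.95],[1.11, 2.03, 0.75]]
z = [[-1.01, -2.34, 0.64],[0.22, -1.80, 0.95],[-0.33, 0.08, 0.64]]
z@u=[[-1.85,4.03,5.87], [1.13,3.62,4.04], [0.05,1.36,0.59]]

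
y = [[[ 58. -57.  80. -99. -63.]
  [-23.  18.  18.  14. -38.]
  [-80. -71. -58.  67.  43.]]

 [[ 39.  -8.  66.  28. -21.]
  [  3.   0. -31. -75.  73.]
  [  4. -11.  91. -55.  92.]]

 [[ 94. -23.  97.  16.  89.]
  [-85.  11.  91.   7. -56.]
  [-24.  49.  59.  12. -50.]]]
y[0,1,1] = 18.0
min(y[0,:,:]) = -99.0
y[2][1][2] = 91.0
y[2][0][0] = 94.0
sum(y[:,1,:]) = -73.0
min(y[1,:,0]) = 3.0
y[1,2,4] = 92.0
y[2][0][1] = -23.0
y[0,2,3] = 67.0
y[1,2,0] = 4.0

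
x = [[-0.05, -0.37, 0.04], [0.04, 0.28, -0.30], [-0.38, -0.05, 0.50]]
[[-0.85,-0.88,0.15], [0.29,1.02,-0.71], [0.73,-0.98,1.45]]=x @ [[-0.56, 0.55, -0.93], [2.5, 2.16, -0.03], [1.29, -1.32, 2.20]]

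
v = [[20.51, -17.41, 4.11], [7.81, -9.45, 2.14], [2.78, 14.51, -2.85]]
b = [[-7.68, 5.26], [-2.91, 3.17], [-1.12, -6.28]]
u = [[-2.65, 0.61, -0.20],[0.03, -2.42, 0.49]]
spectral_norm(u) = 2.92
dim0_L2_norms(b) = [8.29, 8.78]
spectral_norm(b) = 10.76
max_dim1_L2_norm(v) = 27.22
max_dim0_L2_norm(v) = 24.56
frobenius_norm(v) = 33.50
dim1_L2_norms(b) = [9.31, 4.3, 6.38]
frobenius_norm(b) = 12.08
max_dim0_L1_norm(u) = 3.03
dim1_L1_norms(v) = [42.03, 19.4, 20.14]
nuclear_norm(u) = 5.16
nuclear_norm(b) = 16.25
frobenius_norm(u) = 3.68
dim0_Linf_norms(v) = [20.51, 17.41, 4.11]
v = b @ u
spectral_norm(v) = 31.12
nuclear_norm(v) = 43.51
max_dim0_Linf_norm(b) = 7.68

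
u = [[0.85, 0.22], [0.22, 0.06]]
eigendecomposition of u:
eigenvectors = [[0.97, -0.25], [0.25, 0.97]]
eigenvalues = [0.91, 0.0]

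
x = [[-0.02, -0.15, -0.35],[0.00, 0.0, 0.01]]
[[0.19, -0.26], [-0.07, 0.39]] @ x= [[-0.0, -0.03, -0.07], [0.00, 0.01, 0.03]]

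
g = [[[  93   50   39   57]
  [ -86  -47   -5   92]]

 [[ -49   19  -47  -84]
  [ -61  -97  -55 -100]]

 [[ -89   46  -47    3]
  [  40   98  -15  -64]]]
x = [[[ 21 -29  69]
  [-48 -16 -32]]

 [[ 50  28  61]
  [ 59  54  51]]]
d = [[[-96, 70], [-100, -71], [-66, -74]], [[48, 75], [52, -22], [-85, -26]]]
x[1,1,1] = 54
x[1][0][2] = 61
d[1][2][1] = -26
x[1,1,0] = 59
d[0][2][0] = -66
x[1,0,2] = 61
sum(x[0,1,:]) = -96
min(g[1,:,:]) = -100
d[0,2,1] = -74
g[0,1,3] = 92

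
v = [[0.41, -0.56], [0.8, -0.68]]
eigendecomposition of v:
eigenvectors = [[0.52+0.37j, (0.52-0.37j)], [(0.77+0j), 0.77-0.00j]]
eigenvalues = [(-0.14+0.39j), (-0.14-0.39j)]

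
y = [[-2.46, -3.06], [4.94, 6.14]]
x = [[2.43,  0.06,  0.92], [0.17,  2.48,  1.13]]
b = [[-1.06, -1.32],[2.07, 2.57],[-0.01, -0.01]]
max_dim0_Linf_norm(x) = 2.48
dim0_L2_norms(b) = [2.33, 2.89]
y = x @ b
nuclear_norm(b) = 3.71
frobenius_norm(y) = 8.80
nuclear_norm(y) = 8.81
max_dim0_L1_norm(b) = 3.9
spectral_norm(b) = 3.71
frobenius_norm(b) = 3.71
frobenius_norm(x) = 3.77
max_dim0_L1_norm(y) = 9.2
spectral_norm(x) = 2.96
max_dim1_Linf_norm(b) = 2.57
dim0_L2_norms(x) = [2.44, 2.48, 1.46]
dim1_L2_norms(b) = [1.69, 3.3, 0.01]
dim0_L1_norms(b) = [3.14, 3.9]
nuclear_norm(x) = 5.30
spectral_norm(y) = 8.80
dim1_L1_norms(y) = [5.52, 11.08]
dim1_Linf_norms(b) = [1.32, 2.57, 0.01]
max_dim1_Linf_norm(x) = 2.48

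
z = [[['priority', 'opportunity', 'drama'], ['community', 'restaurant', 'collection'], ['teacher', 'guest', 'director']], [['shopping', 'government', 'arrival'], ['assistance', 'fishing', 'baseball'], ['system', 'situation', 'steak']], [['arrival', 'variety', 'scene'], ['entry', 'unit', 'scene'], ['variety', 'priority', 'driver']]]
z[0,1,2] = 'collection'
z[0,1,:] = ['community', 'restaurant', 'collection']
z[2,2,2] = 'driver'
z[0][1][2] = 'collection'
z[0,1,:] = ['community', 'restaurant', 'collection']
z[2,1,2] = 'scene'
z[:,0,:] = [['priority', 'opportunity', 'drama'], ['shopping', 'government', 'arrival'], ['arrival', 'variety', 'scene']]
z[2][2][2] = 'driver'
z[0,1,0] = 'community'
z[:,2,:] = [['teacher', 'guest', 'director'], ['system', 'situation', 'steak'], ['variety', 'priority', 'driver']]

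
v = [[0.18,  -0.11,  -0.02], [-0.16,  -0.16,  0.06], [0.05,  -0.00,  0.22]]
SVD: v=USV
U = [[-0.52, -0.39, -0.76],[0.84, -0.07, -0.54],[0.16, -0.92, 0.37]]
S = [0.25, 0.23, 0.18]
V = [[-0.87, -0.31, 0.38], [-0.45, 0.24, -0.86], [-0.17, 0.92, 0.35]]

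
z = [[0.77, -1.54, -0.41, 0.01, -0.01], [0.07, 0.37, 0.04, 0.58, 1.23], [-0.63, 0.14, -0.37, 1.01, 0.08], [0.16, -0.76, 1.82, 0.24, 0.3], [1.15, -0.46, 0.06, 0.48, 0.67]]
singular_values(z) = [2.33, 1.83, 1.7, 1.06, 0.45]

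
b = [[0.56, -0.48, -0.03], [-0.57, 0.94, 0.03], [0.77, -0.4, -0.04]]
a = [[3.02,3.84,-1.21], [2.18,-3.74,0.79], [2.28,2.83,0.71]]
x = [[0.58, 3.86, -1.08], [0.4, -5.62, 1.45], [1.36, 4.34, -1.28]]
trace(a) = -0.01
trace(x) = -6.32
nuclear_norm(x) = 9.76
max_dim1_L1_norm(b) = 1.54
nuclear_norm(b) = 1.91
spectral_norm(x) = 8.41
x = b @ a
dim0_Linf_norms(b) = [0.77, 0.94, 0.04]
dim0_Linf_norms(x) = [1.36, 5.62, 1.45]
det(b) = 0.00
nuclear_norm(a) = 11.60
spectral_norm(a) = 6.47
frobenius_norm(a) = 7.64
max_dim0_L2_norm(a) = 6.06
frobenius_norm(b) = 1.58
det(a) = -31.58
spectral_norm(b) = 1.54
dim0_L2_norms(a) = [4.37, 6.06, 1.61]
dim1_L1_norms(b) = [1.07, 1.54, 1.21]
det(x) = -0.02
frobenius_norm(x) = 8.52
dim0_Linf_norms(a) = [3.02, 3.84, 1.21]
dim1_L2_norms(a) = [5.03, 4.4, 3.7]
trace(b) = 1.46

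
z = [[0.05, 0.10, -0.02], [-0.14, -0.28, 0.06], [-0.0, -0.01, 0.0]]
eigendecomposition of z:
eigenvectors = [[0.34, 0.62, -0.40], [-0.94, -0.15, 0.38], [-0.04, 0.77, 0.83]]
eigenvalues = [-0.23, 0.0, -0.0]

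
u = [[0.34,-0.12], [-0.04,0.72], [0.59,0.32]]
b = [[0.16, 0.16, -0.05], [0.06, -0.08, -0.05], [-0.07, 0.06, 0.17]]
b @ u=[[0.02, 0.08], [-0.01, -0.08], [0.07, 0.11]]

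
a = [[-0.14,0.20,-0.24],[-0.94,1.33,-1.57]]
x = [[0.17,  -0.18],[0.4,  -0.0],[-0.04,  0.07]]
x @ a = [[0.15, -0.21, 0.24],[-0.06, 0.08, -0.10],[-0.06, 0.09, -0.10]]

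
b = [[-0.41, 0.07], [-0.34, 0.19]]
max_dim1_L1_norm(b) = 0.53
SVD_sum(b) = [[-0.39, 0.13], [-0.36, 0.12]] + [[-0.02,-0.06], [0.02,0.07]]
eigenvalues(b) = [-0.37, 0.15]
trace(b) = -0.22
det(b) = -0.05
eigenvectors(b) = [[-0.85, -0.12], [-0.52, -0.99]]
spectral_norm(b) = 0.56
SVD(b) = [[-0.73, -0.68],[-0.68, 0.73]] @ diag([0.5616234854745564, 0.09632788050928277]) @ [[0.95, -0.32], [0.32, 0.95]]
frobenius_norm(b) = 0.57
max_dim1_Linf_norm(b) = 0.41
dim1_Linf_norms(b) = [0.41, 0.34]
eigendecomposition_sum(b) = [[-0.40, 0.05], [-0.24, 0.03]] + [[-0.01, 0.02], [-0.1, 0.16]]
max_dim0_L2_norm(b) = 0.53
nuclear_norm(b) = 0.66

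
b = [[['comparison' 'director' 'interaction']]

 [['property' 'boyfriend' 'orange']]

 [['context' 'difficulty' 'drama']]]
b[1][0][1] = 'boyfriend'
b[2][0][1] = 'difficulty'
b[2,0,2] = 'drama'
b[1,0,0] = 'property'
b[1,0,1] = 'boyfriend'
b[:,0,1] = ['director', 'boyfriend', 'difficulty']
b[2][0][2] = 'drama'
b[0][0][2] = 'interaction'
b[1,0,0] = 'property'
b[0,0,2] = 'interaction'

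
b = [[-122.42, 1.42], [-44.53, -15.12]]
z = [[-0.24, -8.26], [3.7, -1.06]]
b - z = [[-122.18,9.68], [-48.23,-14.06]]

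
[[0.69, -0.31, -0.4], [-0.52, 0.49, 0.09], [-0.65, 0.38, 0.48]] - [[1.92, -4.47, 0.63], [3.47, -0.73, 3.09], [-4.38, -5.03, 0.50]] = [[-1.23,4.16,-1.03], [-3.99,1.22,-3.0], [3.73,5.41,-0.02]]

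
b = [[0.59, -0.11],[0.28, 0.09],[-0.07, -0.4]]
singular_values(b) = [0.66, 0.42]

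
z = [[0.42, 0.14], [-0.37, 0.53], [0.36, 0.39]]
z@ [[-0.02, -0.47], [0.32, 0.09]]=[[0.04, -0.18], [0.18, 0.22], [0.12, -0.13]]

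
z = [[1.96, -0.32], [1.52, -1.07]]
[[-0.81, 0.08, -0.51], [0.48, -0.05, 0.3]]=z @ [[-0.63, 0.06, -0.4], [-1.34, 0.13, -0.85]]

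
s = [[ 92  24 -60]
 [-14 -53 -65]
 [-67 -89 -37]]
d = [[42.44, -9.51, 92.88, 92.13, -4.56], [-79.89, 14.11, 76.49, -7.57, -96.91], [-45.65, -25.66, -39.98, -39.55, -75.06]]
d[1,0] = -79.89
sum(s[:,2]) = -162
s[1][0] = -14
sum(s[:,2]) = -162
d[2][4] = -75.06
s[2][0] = -67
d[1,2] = 76.49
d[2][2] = -39.98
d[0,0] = 42.44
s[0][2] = -60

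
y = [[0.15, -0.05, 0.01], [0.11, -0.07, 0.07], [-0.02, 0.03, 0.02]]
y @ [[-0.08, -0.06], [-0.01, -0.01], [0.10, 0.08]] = [[-0.01,-0.01], [-0.0,-0.0], [0.00,0.0]]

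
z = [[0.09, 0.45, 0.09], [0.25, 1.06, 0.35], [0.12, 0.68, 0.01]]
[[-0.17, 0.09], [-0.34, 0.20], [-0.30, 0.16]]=z @ [[0.16, -0.04], [-0.47, 0.25], [0.33, -0.17]]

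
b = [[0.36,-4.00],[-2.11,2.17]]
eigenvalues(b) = [-1.78, 4.31]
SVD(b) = [[0.82,-0.57], [-0.57,-0.82]] @ diag([4.765231027544453, 1.6072253277395905]) @ [[0.32, -0.95], [0.95, 0.32]]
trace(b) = 2.53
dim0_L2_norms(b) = [2.14, 4.55]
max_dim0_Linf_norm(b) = 4.0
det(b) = -7.66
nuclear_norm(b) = 6.37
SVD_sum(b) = [[1.23, -3.71], [-0.86, 2.59]] + [[-0.87, -0.29], [-1.25, -0.42]]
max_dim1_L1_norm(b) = 4.36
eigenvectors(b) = [[-0.88, 0.71],[-0.47, -0.7]]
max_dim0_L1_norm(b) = 6.17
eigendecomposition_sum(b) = [[-1.15, -1.17], [-0.62, -0.62]] + [[1.51, -2.83], [-1.49, 2.79]]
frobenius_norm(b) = 5.03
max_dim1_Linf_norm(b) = 4.0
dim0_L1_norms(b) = [2.47, 6.17]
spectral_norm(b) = 4.77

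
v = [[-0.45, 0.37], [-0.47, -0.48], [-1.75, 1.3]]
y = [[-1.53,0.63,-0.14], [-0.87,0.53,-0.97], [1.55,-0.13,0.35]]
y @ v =[[0.64, -1.05], [1.84, -1.84], [-1.25, 1.09]]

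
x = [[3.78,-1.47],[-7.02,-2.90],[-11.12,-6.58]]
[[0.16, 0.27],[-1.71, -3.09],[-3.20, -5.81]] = x @ [[0.14, 0.25], [0.25, 0.46]]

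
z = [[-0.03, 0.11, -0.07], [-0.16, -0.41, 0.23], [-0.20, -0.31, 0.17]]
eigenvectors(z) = [[-0.10, 0.49, 0.30], [0.51, 0.32, -0.81], [0.86, 0.81, -0.50]]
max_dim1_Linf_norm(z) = 0.41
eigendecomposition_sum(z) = [[0.00, 0.0, -0.00],[-0.01, -0.01, 0.01],[-0.02, -0.02, 0.02]] + [[-0.07, -0.03, 0.01], [-0.05, -0.02, 0.01], [-0.12, -0.06, 0.02]] + [[0.04, 0.14, -0.08], [-0.10, -0.38, 0.21], [-0.06, -0.23, 0.13]]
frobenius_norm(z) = 0.66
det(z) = 0.00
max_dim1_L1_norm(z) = 0.8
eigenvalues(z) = [0.01, -0.07, -0.21]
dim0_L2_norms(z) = [0.26, 0.53, 0.29]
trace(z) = -0.27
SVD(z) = [[0.17, 0.79, -0.59], [-0.77, -0.27, -0.58], [-0.62, 0.55, 0.56]] @ diag([0.64806958727825, 0.09746804348395827, 0.0024063550044782895]) @ [[0.37, 0.81, -0.45], [-0.93, 0.29, -0.25], [-0.07, 0.51, 0.86]]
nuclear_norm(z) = 0.75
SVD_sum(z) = [[0.04, 0.09, -0.05], [-0.18, -0.4, 0.22], [-0.15, -0.33, 0.18]] + [[-0.07, 0.02, -0.02], [0.02, -0.01, 0.01], [-0.05, 0.02, -0.01]] + [[0.0, -0.00, -0.0], [0.00, -0.00, -0.00], [-0.0, 0.0, 0.0]]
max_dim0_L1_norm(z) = 0.83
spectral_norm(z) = 0.65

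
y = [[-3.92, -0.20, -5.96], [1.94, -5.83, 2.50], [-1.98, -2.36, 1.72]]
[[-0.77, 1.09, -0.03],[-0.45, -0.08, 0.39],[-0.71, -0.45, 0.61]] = y @ [[0.19, 0.09, -0.14], [0.14, -0.06, -0.07], [-0.0, -0.24, 0.1]]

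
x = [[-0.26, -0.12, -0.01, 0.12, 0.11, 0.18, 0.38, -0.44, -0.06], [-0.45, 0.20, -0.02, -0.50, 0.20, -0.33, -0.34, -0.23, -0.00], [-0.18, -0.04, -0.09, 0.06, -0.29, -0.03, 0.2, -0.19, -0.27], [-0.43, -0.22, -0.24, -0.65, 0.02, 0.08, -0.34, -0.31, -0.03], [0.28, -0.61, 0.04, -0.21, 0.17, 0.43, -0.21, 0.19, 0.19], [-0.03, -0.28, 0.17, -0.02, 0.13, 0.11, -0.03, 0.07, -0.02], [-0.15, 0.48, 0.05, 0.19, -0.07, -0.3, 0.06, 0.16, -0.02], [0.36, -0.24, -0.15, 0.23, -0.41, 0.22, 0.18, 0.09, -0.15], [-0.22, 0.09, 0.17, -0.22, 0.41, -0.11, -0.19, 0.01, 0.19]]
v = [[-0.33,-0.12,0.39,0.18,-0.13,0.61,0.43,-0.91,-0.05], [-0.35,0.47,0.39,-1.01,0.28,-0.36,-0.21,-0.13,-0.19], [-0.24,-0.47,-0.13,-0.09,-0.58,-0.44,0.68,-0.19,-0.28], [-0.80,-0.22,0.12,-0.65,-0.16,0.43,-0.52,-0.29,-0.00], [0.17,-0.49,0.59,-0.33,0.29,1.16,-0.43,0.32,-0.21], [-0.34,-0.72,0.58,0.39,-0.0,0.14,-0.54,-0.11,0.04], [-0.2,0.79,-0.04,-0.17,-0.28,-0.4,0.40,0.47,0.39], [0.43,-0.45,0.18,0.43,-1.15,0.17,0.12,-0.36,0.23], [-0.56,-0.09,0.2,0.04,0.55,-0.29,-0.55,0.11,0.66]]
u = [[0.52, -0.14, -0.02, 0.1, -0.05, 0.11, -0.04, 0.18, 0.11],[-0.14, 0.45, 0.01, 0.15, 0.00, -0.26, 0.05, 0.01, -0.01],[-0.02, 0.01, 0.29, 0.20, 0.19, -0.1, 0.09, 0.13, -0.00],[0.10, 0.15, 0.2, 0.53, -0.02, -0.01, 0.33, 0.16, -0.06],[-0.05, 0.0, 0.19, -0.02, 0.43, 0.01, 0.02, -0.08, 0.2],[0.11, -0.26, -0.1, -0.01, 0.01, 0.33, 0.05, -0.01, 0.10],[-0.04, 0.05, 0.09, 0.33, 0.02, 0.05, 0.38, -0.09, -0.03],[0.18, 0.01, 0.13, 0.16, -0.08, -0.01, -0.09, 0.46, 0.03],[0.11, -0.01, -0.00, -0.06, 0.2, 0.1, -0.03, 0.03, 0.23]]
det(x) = -0.00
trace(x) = -0.18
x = v @ u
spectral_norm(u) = 0.97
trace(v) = 0.49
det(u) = -0.00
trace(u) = 3.62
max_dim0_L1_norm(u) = 1.56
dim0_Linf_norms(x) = [0.45, 0.61, 0.24, 0.65, 0.41, 0.43, 0.38, 0.44, 0.27]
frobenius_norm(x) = 2.20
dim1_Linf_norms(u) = [0.52, 0.45, 0.29, 0.53, 0.43, 0.33, 0.38, 0.46, 0.23]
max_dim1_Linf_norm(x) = 0.65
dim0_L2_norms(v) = [1.27, 1.45, 1.05, 1.4, 1.5, 1.59, 1.38, 1.2, 0.9]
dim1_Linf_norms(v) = [0.91, 1.01, 0.68, 0.8, 1.16, 0.72, 0.79, 1.15, 0.66]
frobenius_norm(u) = 1.60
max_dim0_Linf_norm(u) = 0.53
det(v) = -0.93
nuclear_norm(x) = 4.63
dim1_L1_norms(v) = [3.15, 3.39, 3.1, 3.19, 3.99, 2.86, 3.14, 3.52, 3.05]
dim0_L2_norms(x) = [0.88, 0.92, 0.39, 0.93, 0.72, 0.7, 0.73, 0.67, 0.42]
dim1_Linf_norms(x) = [0.44, 0.5, 0.29, 0.65, 0.61, 0.28, 0.48, 0.41, 0.41]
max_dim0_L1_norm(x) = 2.36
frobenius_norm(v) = 3.96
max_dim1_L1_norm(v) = 3.99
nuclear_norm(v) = 10.51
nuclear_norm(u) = 3.64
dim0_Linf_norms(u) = [0.52, 0.45, 0.29, 0.53, 0.43, 0.33, 0.38, 0.46, 0.23]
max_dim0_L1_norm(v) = 4.0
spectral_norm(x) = 1.43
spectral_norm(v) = 2.17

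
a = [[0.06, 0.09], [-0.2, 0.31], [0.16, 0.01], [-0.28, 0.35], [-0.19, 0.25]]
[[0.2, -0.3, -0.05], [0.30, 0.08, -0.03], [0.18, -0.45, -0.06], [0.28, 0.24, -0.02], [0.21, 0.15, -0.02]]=a @ [[1.00,-2.74,-0.35], [1.61,-1.5,-0.33]]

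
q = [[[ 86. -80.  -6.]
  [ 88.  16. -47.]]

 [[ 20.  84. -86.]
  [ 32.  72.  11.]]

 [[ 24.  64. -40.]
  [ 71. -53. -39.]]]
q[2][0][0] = 24.0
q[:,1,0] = [88.0, 32.0, 71.0]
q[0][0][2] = -6.0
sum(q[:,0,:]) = 66.0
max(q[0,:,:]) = 88.0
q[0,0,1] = -80.0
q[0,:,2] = [-6.0, -47.0]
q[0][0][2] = -6.0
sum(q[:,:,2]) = -207.0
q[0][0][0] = 86.0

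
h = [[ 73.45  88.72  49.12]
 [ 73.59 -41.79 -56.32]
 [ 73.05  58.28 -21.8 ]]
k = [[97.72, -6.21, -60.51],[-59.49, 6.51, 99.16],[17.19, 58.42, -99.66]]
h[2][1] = 58.28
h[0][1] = 88.72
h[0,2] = 49.12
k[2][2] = -99.66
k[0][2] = -60.51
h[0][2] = 49.12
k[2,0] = 17.19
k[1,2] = 99.16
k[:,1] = [-6.21, 6.51, 58.42]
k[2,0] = 17.19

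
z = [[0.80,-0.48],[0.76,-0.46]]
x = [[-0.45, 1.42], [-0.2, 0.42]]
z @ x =[[-0.26, 0.93], [-0.25, 0.89]]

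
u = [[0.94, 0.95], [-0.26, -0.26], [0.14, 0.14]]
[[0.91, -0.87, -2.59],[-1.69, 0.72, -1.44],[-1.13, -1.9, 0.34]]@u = [[0.72, 0.73], [-1.98, -1.99], [-0.52, -0.53]]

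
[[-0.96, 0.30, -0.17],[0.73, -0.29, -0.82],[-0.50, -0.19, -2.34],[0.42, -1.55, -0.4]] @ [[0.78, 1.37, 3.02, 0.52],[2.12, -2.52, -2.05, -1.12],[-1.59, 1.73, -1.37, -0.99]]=[[0.16, -2.37, -3.28, -0.67], [1.26, 0.31, 3.92, 1.52], [2.93, -4.25, 2.09, 2.27], [-2.32, 3.79, 4.99, 2.35]]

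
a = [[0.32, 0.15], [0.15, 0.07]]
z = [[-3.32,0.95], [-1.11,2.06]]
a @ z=[[-1.23, 0.61], [-0.58, 0.29]]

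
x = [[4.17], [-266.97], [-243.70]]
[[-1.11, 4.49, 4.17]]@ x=[[-2219.55]]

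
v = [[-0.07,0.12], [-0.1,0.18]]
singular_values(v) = [0.25, 0.0]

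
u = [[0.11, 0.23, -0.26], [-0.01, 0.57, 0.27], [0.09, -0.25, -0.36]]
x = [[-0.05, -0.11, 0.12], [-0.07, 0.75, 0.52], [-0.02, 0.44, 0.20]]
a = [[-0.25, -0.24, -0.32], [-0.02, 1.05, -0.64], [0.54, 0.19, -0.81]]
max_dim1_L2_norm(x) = 0.92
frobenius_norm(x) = 1.05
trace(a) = -0.01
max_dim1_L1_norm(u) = 0.85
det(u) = 0.00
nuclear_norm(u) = 1.17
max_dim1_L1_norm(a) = 1.71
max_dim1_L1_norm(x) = 1.34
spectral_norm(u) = 0.75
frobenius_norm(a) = 1.65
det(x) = 0.00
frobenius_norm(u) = 0.85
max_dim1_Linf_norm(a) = 1.05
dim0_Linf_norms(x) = [0.07, 0.75, 0.52]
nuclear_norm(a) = 2.58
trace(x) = 0.90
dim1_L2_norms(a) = [0.47, 1.23, 0.99]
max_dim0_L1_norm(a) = 1.77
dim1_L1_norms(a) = [0.81, 1.71, 1.54]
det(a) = 0.45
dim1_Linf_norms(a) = [0.32, 1.05, 0.81]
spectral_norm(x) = 1.03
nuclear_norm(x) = 1.23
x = a @ u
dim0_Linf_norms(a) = [0.54, 1.05, 0.81]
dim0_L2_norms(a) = [0.6, 1.09, 1.08]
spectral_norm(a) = 1.42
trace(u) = 0.32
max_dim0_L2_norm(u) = 0.66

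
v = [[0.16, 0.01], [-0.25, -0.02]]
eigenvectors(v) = [[0.55, -0.06], [-0.83, 1.00]]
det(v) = -0.00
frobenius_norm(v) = 0.30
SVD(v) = [[-0.54,0.84], [0.84,0.54]] @ diag([0.29764823060233403, 0.0023517693976659953]) @ [[-1.00, -0.07], [0.07, -1.00]]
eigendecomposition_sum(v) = [[0.16, 0.01], [-0.24, -0.01]] + [[0.0, 0.0], [-0.01, -0.01]]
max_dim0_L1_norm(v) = 0.41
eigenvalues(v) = [0.14, -0.0]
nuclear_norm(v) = 0.30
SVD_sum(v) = [[0.16, 0.01], [-0.25, -0.02]] + [[0.0, -0.0], [0.00, -0.0]]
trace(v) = 0.14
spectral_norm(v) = 0.30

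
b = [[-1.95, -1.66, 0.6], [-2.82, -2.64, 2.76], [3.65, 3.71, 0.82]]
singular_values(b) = [7.07, 2.67, 0.17]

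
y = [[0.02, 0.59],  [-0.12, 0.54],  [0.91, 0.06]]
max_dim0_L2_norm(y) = 0.92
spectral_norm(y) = 0.92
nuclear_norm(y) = 1.72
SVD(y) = [[-0.03, -0.74], [0.13, -0.67], [-0.99, -0.07]] @ diag([0.918102840006104, 0.8020518531695605]) @ [[-1.00,-0.01],[0.01,-1.00]]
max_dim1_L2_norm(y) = 0.91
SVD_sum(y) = [[0.02, 0.0], [-0.12, -0.00], [0.91, 0.01]] + [[-0.0,0.59], [-0.00,0.54], [-0.0,0.05]]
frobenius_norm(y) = 1.22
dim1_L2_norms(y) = [0.59, 0.55, 0.91]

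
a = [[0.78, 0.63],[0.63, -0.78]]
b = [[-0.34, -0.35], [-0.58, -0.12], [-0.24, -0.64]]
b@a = [[-0.49, 0.06],[-0.53, -0.27],[-0.59, 0.35]]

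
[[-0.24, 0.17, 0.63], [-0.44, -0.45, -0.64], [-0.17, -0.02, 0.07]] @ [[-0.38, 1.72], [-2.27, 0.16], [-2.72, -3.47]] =[[-2.01, -2.57], [2.93, 1.39], [-0.08, -0.54]]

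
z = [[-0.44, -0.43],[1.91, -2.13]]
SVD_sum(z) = [[0.02, -0.02], [1.91, -2.13]] + [[-0.46, -0.41],[0.0, 0.00]]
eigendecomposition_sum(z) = [[-0.22+1.82j, (-0.22-0.84j)], [(0.96+3.75j), -1.06-1.49j]] + [[(-0.22-1.82j), -0.21+0.84j], [(0.95-3.75j), (-1.06+1.49j)]]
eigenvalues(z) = [(-1.28+0.33j), (-1.28-0.33j)]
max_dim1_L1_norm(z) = 4.04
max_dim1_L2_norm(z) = 2.86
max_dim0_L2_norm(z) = 2.17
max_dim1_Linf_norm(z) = 2.13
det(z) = 1.76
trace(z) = -2.57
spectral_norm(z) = 2.86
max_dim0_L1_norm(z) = 2.56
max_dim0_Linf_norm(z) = 2.13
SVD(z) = [[0.01, 1.0], [1.00, -0.01]] @ diag([2.861071499368925, 0.6146298687005469]) @ [[0.67,-0.75],[-0.75,-0.67]]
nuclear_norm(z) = 3.48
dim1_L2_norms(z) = [0.62, 2.86]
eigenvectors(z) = [[(0.4+0.15j),  0.40-0.15j], [0.90+0.00j,  (0.9-0j)]]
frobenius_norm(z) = 2.93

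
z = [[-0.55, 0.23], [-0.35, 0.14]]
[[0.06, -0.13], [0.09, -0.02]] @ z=[[0.01,-0.00],[-0.04,0.02]]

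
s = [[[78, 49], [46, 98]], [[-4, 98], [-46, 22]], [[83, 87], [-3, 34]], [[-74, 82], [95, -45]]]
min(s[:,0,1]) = 49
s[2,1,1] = 34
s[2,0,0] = 83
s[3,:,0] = [-74, 95]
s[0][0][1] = 49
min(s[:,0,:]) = -74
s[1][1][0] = -46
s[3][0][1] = 82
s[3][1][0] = 95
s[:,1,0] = [46, -46, -3, 95]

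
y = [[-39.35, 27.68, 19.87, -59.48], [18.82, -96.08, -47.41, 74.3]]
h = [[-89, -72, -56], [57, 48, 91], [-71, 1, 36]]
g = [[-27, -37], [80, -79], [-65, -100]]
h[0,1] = -72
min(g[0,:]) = -37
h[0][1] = -72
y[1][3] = 74.3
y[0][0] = -39.35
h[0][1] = -72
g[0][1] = -37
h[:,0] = [-89, 57, -71]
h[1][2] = 91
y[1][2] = -47.41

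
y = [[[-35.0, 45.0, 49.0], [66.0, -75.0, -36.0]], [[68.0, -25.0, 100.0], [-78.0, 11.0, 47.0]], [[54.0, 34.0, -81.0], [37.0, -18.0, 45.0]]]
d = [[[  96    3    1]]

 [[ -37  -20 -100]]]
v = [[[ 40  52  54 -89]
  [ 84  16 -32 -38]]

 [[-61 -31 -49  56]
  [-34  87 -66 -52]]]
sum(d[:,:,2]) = -99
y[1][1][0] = -78.0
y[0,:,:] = [[-35.0, 45.0, 49.0], [66.0, -75.0, -36.0]]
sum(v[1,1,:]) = -65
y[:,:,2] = [[49.0, -36.0], [100.0, 47.0], [-81.0, 45.0]]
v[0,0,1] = 52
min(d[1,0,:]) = -100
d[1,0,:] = [-37, -20, -100]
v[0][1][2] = -32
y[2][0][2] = -81.0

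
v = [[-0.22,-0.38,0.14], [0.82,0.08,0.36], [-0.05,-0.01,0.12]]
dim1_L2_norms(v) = [0.46, 0.9, 0.13]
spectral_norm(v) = 0.92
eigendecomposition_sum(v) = [[(-0.11+0.26j), (-0.19-0.02j), (0.09+0.12j)], [(0.41+0.06j), (0.04+0.28j), 0.13-0.18j], [-0.02+0.01j, -0.01-0.01j, (-0+0.01j)]] + [[(-0.11-0.26j), (-0.19+0.02j), (0.09-0.12j)], [(0.41-0.06j), (0.04-0.28j), (0.13+0.18j)], [(-0.02-0.01j), -0.01+0.01j, (-0-0.01j)]] + [[0.00+0.00j, (-0+0j), (-0.05+0j)], [-0.00-0.00j, -0j, 0.09-0.00j], [-0.00-0.00j, 0.01-0.00j, 0.13-0.00j]]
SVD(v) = [[-0.24,  -0.95,  -0.19],[0.97,  -0.24,  -0.04],[-0.01,  -0.19,  0.98]] @ diag([0.921344013244102, 0.42182562634087517, 0.10482533196408383]) @ [[0.92, 0.19, 0.34], [0.05, 0.82, -0.58], [-0.38, 0.55, 0.74]]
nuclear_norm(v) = 1.45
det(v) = 0.04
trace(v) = -0.02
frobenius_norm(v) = 1.02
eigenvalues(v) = [(-0.08+0.55j), (-0.08-0.55j), (0.13+0j)]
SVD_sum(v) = [[-0.21, -0.04, -0.08], [0.82, 0.17, 0.3], [-0.01, -0.0, -0.0]] + [[-0.02, -0.33, 0.23], [-0.00, -0.08, 0.06], [-0.0, -0.07, 0.05]] + [[0.01, -0.01, -0.01], [0.0, -0.00, -0.00], [-0.04, 0.06, 0.08]]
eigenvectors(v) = [[0.14-0.55j, (0.14+0.55j), -0.30+0.00j], [(-0.83+0j), (-0.83-0j), (0.56+0j)], [0.04-0.02j, (0.04+0.02j), 0.77+0.00j]]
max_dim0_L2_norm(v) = 0.85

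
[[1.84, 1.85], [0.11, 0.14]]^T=[[1.84, 0.11], [1.85, 0.14]]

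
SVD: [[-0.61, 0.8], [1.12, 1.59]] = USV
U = [[0.2, 0.98], [0.98, -0.20]]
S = [1.98, 0.94]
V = [[0.49, 0.87], [-0.87, 0.49]]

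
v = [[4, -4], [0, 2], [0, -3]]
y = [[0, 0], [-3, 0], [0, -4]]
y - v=[[-4, 4], [-3, -2], [0, -1]]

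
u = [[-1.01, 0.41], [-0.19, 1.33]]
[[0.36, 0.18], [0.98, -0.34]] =u @ [[-0.06, -0.3], [0.73, -0.30]]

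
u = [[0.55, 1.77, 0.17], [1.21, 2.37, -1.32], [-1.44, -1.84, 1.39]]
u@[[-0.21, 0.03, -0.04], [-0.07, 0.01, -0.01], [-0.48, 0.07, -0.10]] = [[-0.32, 0.05, -0.06], [0.21, -0.03, 0.06], [-0.24, 0.04, -0.06]]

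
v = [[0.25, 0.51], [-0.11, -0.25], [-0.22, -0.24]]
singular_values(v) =[0.7, 0.09]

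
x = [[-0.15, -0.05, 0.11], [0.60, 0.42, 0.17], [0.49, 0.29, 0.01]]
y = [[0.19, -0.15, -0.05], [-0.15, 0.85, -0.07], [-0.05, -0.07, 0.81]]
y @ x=[[-0.14,-0.09,-0.01], [0.5,0.34,0.13], [0.36,0.21,-0.01]]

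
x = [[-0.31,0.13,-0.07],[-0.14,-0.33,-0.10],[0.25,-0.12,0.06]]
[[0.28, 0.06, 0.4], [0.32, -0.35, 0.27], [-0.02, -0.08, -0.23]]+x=[[-0.03, 0.19, 0.33], [0.18, -0.68, 0.17], [0.23, -0.20, -0.17]]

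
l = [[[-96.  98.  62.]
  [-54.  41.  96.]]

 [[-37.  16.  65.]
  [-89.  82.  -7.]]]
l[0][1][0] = -54.0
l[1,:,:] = [[-37.0, 16.0, 65.0], [-89.0, 82.0, -7.0]]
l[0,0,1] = 98.0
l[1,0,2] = 65.0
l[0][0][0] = -96.0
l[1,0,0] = -37.0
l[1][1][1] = 82.0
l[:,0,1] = [98.0, 16.0]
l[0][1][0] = -54.0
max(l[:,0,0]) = -37.0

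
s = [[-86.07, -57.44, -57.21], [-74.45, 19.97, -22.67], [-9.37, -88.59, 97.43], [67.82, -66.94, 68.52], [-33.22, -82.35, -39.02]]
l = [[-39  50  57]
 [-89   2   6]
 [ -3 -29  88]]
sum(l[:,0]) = -131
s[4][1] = -82.35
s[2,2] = 97.43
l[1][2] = 6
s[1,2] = -22.67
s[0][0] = -86.07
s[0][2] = -57.21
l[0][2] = 57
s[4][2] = -39.02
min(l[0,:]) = -39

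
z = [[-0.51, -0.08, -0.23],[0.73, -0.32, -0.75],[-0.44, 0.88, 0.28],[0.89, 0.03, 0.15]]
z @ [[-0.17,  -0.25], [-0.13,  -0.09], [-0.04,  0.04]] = [[0.11, 0.13], [-0.05, -0.18], [-0.05, 0.04], [-0.16, -0.22]]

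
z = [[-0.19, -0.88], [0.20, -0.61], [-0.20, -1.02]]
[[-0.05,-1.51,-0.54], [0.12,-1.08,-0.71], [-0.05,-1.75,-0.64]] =z @[[0.47, -0.10, -1.02], [-0.04, 1.74, 0.83]]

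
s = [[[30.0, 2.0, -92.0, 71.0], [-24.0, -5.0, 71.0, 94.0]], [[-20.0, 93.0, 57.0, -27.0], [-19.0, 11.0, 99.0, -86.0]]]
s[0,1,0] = -24.0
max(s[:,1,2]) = 99.0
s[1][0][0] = -20.0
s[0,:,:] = [[30.0, 2.0, -92.0, 71.0], [-24.0, -5.0, 71.0, 94.0]]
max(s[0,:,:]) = 94.0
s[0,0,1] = 2.0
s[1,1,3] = -86.0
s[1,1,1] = 11.0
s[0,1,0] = -24.0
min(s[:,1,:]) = -86.0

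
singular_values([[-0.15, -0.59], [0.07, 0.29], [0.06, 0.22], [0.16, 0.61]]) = [0.95, 0.01]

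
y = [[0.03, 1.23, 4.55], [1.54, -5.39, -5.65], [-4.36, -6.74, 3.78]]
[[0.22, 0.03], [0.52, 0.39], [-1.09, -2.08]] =y @ [[0.38, 0.39], [-0.05, 0.05], [0.06, -0.01]]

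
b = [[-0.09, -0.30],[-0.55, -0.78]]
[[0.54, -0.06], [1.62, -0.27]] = b @ [[-0.7, 0.36], [-1.58, 0.09]]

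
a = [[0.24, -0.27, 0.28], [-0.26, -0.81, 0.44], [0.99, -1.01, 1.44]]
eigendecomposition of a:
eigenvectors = [[-0.19, 0.48, 0.16], [-0.17, -0.49, 0.92], [-0.97, -0.72, 0.36]]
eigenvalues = [1.46, 0.09, -0.68]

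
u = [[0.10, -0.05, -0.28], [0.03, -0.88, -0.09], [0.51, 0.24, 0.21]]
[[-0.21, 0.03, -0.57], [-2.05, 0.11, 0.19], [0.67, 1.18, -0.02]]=u @ [[0.09, 2.09, -0.62], [2.30, -0.12, -0.43], [0.36, 0.66, 1.89]]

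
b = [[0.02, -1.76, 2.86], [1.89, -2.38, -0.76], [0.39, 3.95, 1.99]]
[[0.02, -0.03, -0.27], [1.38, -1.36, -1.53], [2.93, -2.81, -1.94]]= b@[[1.42,-1.38,-1.22], [0.46,-0.44,-0.25], [0.28,-0.27,-0.24]]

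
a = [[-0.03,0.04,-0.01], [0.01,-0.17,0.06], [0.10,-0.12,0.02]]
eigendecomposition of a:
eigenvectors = [[(-0.19+0j), -0.23+0.01j, (-0.23-0.01j)], [(-0.35+0j), (0.53-0.12j), (0.53+0.12j)], [(-0.92+0j), 0.81+0.00j, (0.81-0j)]]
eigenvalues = [(-0+0j), (-0.09+0.02j), (-0.09-0.02j)]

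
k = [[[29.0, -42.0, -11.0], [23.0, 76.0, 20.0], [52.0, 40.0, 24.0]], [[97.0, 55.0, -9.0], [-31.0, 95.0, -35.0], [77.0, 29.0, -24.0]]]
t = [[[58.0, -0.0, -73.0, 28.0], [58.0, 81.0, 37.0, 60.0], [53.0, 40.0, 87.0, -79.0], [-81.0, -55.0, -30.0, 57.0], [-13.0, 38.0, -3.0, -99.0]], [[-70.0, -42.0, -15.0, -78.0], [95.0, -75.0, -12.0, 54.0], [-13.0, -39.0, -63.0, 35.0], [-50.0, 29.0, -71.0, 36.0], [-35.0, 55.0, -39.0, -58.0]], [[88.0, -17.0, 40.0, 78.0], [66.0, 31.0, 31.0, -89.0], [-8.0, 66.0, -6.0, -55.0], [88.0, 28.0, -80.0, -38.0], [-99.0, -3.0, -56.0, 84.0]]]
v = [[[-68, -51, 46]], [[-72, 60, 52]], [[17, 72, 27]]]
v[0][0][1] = -51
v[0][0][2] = 46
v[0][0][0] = -68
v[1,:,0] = [-72]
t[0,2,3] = -79.0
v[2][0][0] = 17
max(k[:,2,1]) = 40.0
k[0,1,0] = 23.0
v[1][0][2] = 52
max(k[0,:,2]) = 24.0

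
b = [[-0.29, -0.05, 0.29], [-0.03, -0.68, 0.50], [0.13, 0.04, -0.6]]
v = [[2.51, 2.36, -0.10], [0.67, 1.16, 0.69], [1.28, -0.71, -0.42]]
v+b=[[2.22, 2.31, 0.19],[0.64, 0.48, 1.19],[1.41, -0.67, -1.02]]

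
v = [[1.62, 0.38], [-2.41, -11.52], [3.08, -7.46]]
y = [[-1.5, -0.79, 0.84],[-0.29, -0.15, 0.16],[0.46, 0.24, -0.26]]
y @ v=[[2.06, 2.26], [0.38, 0.42], [-0.63, -0.65]]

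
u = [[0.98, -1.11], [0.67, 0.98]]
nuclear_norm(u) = 2.65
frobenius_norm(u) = 1.90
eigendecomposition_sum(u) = [[0.49+0.43j,-0.56+0.63j], [(0.33-0.38j),(0.49+0.43j)]] + [[(0.49-0.43j), (-0.56-0.63j)],[0.33+0.38j, 0.49-0.43j]]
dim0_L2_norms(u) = [1.19, 1.48]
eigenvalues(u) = [(0.98+0.86j), (0.98-0.86j)]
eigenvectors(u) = [[(0.79+0j), 0.79-0.00j],[0.00-0.61j, 0.00+0.61j]]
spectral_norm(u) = 1.54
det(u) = 1.70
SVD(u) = [[-0.91, 0.4], [0.4, 0.91]] @ diag([1.5438202294873726, 1.103820229487373]) @ [[-0.40, 0.91],[0.91, 0.4]]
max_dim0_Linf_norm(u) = 1.11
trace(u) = 1.96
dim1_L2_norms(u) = [1.48, 1.19]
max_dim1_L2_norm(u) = 1.48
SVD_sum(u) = [[0.57, -1.29],[-0.25, 0.57]] + [[0.41, 0.18],[0.92, 0.41]]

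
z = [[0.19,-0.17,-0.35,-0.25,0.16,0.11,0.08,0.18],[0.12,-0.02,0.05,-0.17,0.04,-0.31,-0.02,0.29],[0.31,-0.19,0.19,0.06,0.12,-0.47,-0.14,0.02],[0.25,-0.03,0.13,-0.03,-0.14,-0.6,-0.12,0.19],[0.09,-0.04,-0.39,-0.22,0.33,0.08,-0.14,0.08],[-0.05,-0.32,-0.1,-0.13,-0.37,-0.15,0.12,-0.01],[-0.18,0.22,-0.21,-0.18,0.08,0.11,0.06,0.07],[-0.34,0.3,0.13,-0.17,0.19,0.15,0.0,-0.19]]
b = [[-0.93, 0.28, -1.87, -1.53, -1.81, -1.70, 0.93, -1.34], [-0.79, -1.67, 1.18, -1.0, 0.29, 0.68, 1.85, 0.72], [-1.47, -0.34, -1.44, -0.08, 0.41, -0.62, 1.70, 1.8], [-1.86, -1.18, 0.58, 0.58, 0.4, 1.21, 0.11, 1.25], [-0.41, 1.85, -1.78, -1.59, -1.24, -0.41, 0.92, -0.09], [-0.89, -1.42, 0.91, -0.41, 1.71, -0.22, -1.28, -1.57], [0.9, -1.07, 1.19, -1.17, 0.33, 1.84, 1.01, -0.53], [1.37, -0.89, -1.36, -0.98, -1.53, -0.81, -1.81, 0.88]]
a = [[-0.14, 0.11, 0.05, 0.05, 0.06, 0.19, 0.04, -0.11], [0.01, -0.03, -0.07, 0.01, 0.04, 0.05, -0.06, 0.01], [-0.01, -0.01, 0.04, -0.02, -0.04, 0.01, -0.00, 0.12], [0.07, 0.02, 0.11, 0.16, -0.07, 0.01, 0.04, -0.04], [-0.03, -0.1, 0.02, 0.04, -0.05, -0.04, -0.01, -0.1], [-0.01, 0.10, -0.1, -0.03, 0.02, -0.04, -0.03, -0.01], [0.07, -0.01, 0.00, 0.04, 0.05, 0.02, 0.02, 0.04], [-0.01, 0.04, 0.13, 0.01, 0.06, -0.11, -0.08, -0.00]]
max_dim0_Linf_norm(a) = 0.19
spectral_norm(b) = 5.90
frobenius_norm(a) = 0.53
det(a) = -0.00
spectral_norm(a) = 0.31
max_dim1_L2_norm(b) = 3.95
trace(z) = 0.38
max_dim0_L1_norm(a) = 0.52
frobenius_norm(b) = 9.51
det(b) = -1029.44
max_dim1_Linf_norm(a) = 0.19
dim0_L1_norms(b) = [8.62, 8.7, 10.31, 7.34, 7.72, 7.49, 9.61, 8.18]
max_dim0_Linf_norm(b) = 1.87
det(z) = 0.00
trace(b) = -3.03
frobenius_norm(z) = 1.64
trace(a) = -0.04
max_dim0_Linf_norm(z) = 0.6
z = b @ a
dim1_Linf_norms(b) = [1.87, 1.85, 1.8, 1.86, 1.85, 1.71, 1.84, 1.81]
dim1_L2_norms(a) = [0.3, 0.12, 0.14, 0.23, 0.16, 0.15, 0.11, 0.2]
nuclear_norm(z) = 3.66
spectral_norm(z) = 1.12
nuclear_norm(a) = 1.30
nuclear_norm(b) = 23.41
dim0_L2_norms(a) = [0.18, 0.19, 0.22, 0.18, 0.14, 0.23, 0.12, 0.2]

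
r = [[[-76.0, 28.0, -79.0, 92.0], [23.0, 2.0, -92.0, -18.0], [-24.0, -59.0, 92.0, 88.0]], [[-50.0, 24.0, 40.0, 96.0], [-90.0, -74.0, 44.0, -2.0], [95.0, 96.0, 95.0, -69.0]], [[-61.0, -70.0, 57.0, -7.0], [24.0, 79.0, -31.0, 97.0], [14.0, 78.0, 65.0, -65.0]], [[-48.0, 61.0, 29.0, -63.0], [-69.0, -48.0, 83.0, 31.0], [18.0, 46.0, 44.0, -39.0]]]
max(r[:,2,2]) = 95.0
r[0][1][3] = -18.0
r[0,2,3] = 88.0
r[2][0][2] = 57.0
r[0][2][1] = -59.0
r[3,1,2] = 83.0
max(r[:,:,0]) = 95.0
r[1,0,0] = -50.0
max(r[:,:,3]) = 97.0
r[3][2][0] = 18.0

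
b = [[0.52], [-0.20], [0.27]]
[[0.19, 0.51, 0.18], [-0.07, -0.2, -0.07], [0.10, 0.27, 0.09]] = b@[[0.37, 0.99, 0.35]]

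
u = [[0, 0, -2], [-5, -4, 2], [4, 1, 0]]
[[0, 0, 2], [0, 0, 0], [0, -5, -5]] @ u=[[8, 2, 0], [0, 0, 0], [5, 15, -10]]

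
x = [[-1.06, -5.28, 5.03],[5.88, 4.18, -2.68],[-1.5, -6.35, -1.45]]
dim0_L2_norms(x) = [6.16, 9.26, 5.88]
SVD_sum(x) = [[-3.07, -5.31, 2.41], [3.30, 5.71, -2.59], [-2.46, -4.26, 1.93]] + [[-0.24, 0.97, 1.83], [0.12, -0.50, -0.95], [0.46, -1.88, -3.56]] + [[2.24,-0.94,0.79],[2.46,-1.03,0.86],[0.50,-0.21,0.18]]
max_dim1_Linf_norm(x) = 6.35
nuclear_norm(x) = 19.54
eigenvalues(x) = [(3.17+5.68j), (3.17-5.68j), (-4.68+0j)]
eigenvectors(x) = [[(0.7+0j), (0.7-0j), (-0.38+0j)],[-0.21-0.51j, -0.21+0.51j, 0.49+0.00j],[0.37+0.25j, (0.37-0.25j), 0.79+0.00j]]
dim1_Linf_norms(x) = [5.28, 5.88, 6.35]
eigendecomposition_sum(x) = [[(-0.24+3.4j), -3.01+2.27j, 1.76+0.22j],[(2.57-0.84j), 2.57+1.53j, -0.36-1.36j],[(-1.35+1.71j), (-2.41+0.12j), (0.85+0.75j)]] + [[(-0.24-3.4j), -3.01-2.27j, 1.76-0.22j], [(2.57+0.84j), 2.57-1.53j, -0.36+1.36j], [(-1.35-1.71j), (-2.41-0.12j), (0.85-0.75j)]] + [[-0.58-0.00j, 0.74-0.00j, 1.51+0.00j], [(0.75+0j), (-0.96+0j), -1.96-0.00j], [(1.2+0j), (-1.54+0j), -3.14-0.00j]]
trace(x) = 1.67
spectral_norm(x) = 11.03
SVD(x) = [[-0.60, 0.45, -0.67], [0.64, -0.23, -0.73], [-0.48, -0.86, -0.15]] @ diag([11.025427903485827, 4.683992587462029, 3.835003648712327]) @ [[0.47, 0.81, -0.37], [-0.11, 0.46, 0.88], [-0.88, 0.37, -0.31]]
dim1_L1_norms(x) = [11.37, 12.74, 9.3]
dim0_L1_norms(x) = [8.44, 15.81, 9.16]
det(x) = -198.05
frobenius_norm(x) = 12.58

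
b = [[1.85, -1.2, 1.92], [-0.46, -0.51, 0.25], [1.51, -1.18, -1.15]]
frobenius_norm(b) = 3.75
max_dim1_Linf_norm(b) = 1.92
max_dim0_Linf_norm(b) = 1.92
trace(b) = 0.19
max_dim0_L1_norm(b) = 3.82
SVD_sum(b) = [[2.1, -1.44, 1.17], [0.02, -0.01, 0.01], [0.94, -0.65, 0.53]] + [[-0.27, 0.21, 0.75], [-0.08, 0.06, 0.23], [0.61, -0.47, -1.68]] + [[0.02, 0.03, -0.00],[-0.39, -0.56, 0.01],[-0.04, -0.06, 0.0]]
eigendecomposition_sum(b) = [[2.23, -1.18, 1.01],[-0.24, 0.13, -0.11],[0.93, -0.49, 0.42]] + [[-0.46,0.91,1.33], [-0.33,0.64,0.95], [0.63,-1.24,-1.83]] + [[0.08, -0.93, -0.43], [0.11, -1.28, -0.59], [-0.05, 0.55, 0.25]]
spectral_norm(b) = 3.07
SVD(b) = [[-0.91, -0.41, -0.06], [-0.01, -0.12, 0.99], [-0.41, 0.91, 0.11]] @ diag([3.073904982540951, 2.0372488439705383, 0.6919720413792869]) @ [[-0.75, 0.51, -0.42], [0.33, -0.26, -0.91], [-0.57, -0.82, 0.02]]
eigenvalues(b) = [2.78, -1.64, -0.95]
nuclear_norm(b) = 5.80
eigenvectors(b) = [[-0.92, 0.54, 0.55], [0.1, 0.39, 0.76], [-0.38, -0.75, -0.33]]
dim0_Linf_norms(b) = [1.85, 1.2, 1.92]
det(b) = 4.33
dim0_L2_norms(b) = [2.43, 1.76, 2.25]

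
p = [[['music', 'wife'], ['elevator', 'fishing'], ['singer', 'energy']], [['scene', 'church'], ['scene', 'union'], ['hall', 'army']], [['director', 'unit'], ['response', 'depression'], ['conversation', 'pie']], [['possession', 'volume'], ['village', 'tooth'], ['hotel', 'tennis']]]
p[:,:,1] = [['wife', 'fishing', 'energy'], ['church', 'union', 'army'], ['unit', 'depression', 'pie'], ['volume', 'tooth', 'tennis']]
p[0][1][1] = 'fishing'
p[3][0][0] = 'possession'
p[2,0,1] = 'unit'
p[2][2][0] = 'conversation'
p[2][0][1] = 'unit'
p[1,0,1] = 'church'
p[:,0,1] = ['wife', 'church', 'unit', 'volume']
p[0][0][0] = 'music'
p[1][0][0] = 'scene'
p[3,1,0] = 'village'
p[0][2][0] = 'singer'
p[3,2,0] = 'hotel'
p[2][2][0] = 'conversation'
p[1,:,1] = ['church', 'union', 'army']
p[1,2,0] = 'hall'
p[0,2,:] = ['singer', 'energy']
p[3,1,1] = 'tooth'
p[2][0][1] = 'unit'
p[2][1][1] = 'depression'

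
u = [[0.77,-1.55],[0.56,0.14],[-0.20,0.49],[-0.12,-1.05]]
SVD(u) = [[0.84, 0.3], [0.02, 0.75], [-0.26, -0.04], [0.47, -0.59]] @ diag([2.0339148429751557, 0.7673267957821812]) @ [[0.32, -0.95],[0.95, 0.32]]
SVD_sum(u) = [[0.56, -1.62], [0.02, -0.05], [-0.17, 0.5], [0.31, -0.90]] + [[0.21, 0.07], [0.54, 0.19], [-0.03, -0.01], [-0.43, -0.15]]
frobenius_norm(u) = 2.17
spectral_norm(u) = 2.03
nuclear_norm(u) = 2.80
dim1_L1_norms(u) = [2.32, 0.7, 0.69, 1.17]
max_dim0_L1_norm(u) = 3.23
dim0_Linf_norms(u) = [0.77, 1.55]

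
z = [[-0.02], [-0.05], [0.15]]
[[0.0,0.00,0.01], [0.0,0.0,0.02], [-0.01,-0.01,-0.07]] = z @ [[-0.06, -0.09, -0.48]]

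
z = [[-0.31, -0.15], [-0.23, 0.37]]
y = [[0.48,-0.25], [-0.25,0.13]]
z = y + [[-0.79, 0.10], [0.02, 0.24]]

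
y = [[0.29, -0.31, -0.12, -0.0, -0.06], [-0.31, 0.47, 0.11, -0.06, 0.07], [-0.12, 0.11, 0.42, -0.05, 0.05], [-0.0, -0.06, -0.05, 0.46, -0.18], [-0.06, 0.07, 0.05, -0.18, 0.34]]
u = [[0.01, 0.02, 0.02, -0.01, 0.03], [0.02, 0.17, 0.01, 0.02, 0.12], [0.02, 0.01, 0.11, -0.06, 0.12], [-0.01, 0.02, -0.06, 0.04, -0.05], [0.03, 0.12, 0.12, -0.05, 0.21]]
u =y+[[-0.28, 0.33, 0.14, -0.01, 0.09], [0.33, -0.30, -0.1, 0.08, 0.05], [0.14, -0.1, -0.31, -0.01, 0.07], [-0.01, 0.08, -0.01, -0.42, 0.13], [0.09, 0.05, 0.07, 0.13, -0.13]]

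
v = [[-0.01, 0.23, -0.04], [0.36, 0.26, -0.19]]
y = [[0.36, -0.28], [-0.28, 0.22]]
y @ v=[[-0.10, 0.01, 0.04],[0.08, -0.01, -0.03]]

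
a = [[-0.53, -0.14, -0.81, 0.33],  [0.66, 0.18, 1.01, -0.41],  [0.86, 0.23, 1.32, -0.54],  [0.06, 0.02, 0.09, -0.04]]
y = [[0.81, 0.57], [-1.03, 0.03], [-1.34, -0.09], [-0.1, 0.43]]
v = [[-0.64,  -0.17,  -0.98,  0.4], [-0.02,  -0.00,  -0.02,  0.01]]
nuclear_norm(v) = 1.26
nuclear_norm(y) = 2.56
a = y @ v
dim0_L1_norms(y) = [3.28, 1.12]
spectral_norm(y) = 1.90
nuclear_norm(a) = 2.37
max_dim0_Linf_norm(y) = 1.34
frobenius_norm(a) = 2.36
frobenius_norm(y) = 2.01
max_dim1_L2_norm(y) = 1.34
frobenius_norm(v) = 1.25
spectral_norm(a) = 2.36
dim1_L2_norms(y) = [0.99, 1.03, 1.34, 0.44]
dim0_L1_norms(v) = [0.66, 0.17, 1.0, 0.41]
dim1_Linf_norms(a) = [0.81, 1.01, 1.32, 0.09]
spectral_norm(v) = 1.25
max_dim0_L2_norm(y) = 1.88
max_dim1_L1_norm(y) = 1.43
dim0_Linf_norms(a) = [0.86, 0.23, 1.32, 0.54]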